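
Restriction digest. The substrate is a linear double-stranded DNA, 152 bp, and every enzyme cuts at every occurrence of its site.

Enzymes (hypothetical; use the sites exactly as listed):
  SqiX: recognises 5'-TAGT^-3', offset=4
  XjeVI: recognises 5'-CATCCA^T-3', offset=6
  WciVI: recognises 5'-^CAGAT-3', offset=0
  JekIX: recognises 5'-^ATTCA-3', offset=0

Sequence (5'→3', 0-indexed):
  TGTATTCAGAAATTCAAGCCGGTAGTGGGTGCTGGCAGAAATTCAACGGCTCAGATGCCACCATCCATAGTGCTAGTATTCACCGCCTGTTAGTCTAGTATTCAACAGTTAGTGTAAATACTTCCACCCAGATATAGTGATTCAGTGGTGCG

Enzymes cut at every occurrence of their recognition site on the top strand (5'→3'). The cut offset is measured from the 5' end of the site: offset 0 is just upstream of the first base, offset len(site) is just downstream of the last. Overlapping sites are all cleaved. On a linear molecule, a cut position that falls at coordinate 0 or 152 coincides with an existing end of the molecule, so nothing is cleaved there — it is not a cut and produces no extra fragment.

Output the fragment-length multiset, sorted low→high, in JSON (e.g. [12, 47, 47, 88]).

[1,3,4,5,6,8,10,11,13,14,14,15,15,16,17]

Site scan:
  SqiX (TAGT, off=4): starts [22, 67, 73, 90, 95, 109, 134] → cuts [26, 71, 77, 94, 99, 113, 138]
  XjeVI (CATCCAT, off=6): starts [61] → cuts [67]
  WciVI (CAGAT, off=0): starts [51, 128] → cuts [51, 128]
  JekIX (ATTCA, off=0): starts [3, 11, 40, 77, 99, 139] → cuts [3, 11, 40, 77, 99, 139]

All cut coordinates (distinct, sorted): [3, 11, 26, 40, 51, 67, 71, 77, 94, 99, 113, 128, 138, 139]

Fragments:
  [0,3): 3 bp
  [3,11): 8 bp
  [11,26): 15 bp
  [26,40): 14 bp
  [40,51): 11 bp
  [51,67): 16 bp
  [67,71): 4 bp
  [71,77): 6 bp
  [77,94): 17 bp
  [94,99): 5 bp
  [99,113): 14 bp
  [113,128): 15 bp
  [128,138): 10 bp
  [138,139): 1 bp
  [139,152): 13 bp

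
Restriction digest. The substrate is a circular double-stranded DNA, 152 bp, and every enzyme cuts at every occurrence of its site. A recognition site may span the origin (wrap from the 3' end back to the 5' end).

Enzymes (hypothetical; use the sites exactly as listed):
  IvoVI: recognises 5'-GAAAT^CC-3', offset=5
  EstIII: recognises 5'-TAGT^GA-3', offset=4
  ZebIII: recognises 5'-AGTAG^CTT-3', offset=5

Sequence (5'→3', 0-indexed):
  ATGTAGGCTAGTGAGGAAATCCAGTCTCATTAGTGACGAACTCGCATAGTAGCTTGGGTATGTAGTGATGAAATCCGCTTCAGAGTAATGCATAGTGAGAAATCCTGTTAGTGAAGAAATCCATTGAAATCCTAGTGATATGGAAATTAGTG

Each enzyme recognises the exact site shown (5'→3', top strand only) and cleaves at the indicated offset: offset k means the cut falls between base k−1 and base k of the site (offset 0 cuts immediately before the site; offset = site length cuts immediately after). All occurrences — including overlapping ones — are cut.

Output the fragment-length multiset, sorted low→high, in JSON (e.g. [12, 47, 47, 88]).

[6,7,8,8,8,9,10,13,14,14,15,18,22]

Per-enzyme occurrences:
  IvoVI GAAATCC/5: at [15, 69, 98, 115, 125] ⇒ [20, 74, 103, 120, 130]
  EstIII TAGTGA/4: at [8, 30, 62, 92, 108, 132, 147] ⇒ [12, 34, 66, 96, 112, 136, 151]
  ZebIII AGTAGCTT/5: at [47] ⇒ [52]

All cut coordinates (distinct, sorted): [12, 20, 34, 52, 66, 74, 96, 103, 112, 120, 130, 136, 151]

Fragment lengths:
  12→20: 8 bp
  20→34: 14 bp
  34→52: 18 bp
  52→66: 14 bp
  66→74: 8 bp
  74→96: 22 bp
  96→103: 7 bp
  103→112: 9 bp
  112→120: 8 bp
  120→130: 10 bp
  130→136: 6 bp
  136→151: 15 bp
  151→12 (wrap): 152-151+12 = 13 bp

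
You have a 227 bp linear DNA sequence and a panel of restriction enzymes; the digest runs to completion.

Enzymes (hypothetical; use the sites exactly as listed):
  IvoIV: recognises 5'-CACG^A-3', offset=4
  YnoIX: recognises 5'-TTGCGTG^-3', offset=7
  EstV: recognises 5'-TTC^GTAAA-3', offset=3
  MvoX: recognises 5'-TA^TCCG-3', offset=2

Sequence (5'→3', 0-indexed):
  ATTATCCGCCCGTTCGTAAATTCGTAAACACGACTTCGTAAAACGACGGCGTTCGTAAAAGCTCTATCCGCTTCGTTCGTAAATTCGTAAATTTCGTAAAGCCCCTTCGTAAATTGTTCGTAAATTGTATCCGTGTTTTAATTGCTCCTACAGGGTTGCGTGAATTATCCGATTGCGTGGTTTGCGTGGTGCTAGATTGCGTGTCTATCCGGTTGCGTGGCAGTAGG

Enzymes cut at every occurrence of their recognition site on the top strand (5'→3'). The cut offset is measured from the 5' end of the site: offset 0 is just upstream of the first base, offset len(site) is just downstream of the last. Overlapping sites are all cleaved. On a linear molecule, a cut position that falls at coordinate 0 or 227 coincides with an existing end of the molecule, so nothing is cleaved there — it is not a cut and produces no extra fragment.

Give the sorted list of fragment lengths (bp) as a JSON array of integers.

[4,4,5,5,8,8,8,9,9,9,10,11,11,12,12,12,12,13,15,17,33]

Scan for sites:
  IvoIV (CACGA, off=4): starts [28] → cuts [32]
  YnoIX (TTGCGTG, off=7): starts [155, 172, 181, 196, 212] → cuts [162, 179, 188, 203, 219]
  EstV (TTCGTAAA, off=3): starts [12, 20, 34, 51, 75, 83, 92, 105, 116] → cuts [15, 23, 37, 54, 78, 86, 95, 108, 119]
  MvoX (TATCCG, off=2): starts [2, 64, 127, 165, 205] → cuts [4, 66, 129, 167, 207]

All cut coordinates (distinct, sorted): [4, 15, 23, 32, 37, 54, 66, 78, 86, 95, 108, 119, 129, 162, 167, 179, 188, 203, 207, 219]

Fragments:
  [0,4): 4 bp
  [4,15): 11 bp
  [15,23): 8 bp
  [23,32): 9 bp
  [32,37): 5 bp
  [37,54): 17 bp
  [54,66): 12 bp
  [66,78): 12 bp
  [78,86): 8 bp
  [86,95): 9 bp
  [95,108): 13 bp
  [108,119): 11 bp
  [119,129): 10 bp
  [129,162): 33 bp
  [162,167): 5 bp
  [167,179): 12 bp
  [179,188): 9 bp
  [188,203): 15 bp
  [203,207): 4 bp
  [207,219): 12 bp
  [219,227): 8 bp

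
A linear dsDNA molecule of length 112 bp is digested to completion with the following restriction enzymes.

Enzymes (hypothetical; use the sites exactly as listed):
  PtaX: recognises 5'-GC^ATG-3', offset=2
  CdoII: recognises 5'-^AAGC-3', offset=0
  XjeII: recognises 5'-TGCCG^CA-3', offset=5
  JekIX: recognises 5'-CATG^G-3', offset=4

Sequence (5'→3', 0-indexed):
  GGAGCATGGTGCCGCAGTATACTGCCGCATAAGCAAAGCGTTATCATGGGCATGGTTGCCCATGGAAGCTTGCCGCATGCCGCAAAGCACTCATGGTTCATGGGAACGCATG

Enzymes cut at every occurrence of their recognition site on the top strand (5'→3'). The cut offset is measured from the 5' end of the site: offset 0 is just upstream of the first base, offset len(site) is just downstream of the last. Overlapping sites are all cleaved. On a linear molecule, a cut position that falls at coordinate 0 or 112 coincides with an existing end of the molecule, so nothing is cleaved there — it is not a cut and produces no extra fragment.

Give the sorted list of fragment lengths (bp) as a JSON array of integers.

[1,1,2,3,3,3,3,3,5,5,6,6,7,7,10,10,11,13,13]

Site scan:
  PtaX GCATG/2: at [3, 49, 74, 107] ⇒ [5, 51, 76, 109]
  CdoII AAGC/0: at [30, 35, 65, 84] ⇒ [30, 35, 65, 84]
  XjeII TGCCGCA/5: at [9, 22, 70, 77] ⇒ [14, 27, 75, 82]
  JekIX CATGG/4: at [4, 44, 50, 60, 91, 98] ⇒ [8, 48, 54, 64, 95, 102]

All cut coordinates (distinct, sorted): [5, 8, 14, 27, 30, 35, 48, 51, 54, 64, 65, 75, 76, 82, 84, 95, 102, 109]

Fragments:
  [0,5): 5 bp
  [5,8): 3 bp
  [8,14): 6 bp
  [14,27): 13 bp
  [27,30): 3 bp
  [30,35): 5 bp
  [35,48): 13 bp
  [48,51): 3 bp
  [51,54): 3 bp
  [54,64): 10 bp
  [64,65): 1 bp
  [65,75): 10 bp
  [75,76): 1 bp
  [76,82): 6 bp
  [82,84): 2 bp
  [84,95): 11 bp
  [95,102): 7 bp
  [102,109): 7 bp
  [109,112): 3 bp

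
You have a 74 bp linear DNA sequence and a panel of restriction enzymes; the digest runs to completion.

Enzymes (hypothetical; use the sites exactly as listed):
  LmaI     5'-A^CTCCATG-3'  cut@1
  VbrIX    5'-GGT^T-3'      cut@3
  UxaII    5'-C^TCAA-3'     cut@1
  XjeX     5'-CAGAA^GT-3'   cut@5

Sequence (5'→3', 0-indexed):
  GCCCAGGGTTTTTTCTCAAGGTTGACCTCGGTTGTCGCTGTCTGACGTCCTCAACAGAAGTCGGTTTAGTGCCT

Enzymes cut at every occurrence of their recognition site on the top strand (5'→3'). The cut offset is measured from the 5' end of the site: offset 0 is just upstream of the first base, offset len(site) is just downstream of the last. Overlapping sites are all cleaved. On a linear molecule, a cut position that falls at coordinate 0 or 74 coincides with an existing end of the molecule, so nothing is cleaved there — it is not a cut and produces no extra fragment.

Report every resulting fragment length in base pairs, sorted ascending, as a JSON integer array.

Site scan:
  LmaI (ACTCCATG, off=1): no sites
  VbrIX (GGTT, off=3): starts [6, 19, 29, 62] → cuts [9, 22, 32, 65]
  UxaII (CTCAA, off=1): starts [14, 49] → cuts [15, 50]
  XjeX (CAGAAGT, off=5): starts [54] → cuts [59]

Pooled cuts: [9, 15, 22, 32, 50, 59, 65]

Fragment lengths:
  [0,9): 9 bp
  [9,15): 6 bp
  [15,22): 7 bp
  [22,32): 10 bp
  [32,50): 18 bp
  [50,59): 9 bp
  [59,65): 6 bp
  [65,74): 9 bp

[6,6,7,9,9,9,10,18]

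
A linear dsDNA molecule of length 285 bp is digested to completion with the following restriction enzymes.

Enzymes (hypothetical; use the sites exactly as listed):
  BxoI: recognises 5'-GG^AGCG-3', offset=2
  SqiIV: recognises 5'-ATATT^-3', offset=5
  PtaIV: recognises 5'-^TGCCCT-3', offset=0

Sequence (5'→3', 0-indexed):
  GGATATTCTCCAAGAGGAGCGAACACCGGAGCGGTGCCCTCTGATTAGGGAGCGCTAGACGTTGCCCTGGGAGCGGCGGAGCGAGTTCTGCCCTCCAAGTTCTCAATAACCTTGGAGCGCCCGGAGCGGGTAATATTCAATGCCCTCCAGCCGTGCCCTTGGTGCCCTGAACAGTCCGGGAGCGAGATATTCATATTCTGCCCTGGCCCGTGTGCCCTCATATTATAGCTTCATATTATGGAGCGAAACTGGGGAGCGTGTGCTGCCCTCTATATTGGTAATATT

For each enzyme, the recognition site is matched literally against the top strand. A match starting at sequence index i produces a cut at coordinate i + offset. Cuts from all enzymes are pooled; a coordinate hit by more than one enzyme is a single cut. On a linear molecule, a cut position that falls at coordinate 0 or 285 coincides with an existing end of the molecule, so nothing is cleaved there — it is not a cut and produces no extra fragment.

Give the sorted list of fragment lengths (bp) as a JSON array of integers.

Site scan:
  BxoI (GGAGCG, off=2): starts [15, 27, 48, 69, 77, 113, 122, 178, 239, 252] → cuts [17, 29, 50, 71, 79, 115, 124, 180, 241, 254]
  SqiIV (ATATT, off=5): starts [2, 132, 186, 192, 219, 232, 271, 280] → cuts [7, 137, 191, 197, 224, 237, 276] (position 285 is a terminus of the linear molecule — no cut)
  PtaIV (TGCCCT, off=0): starts [34, 62, 88, 140, 153, 162, 198, 212, 263] → cuts [34, 62, 88, 140, 153, 162, 198, 212, 263]

Pooled cuts: [7, 17, 29, 34, 50, 62, 71, 79, 88, 115, 124, 137, 140, 153, 162, 180, 191, 197, 198, 212, 224, 237, 241, 254, 263, 276]

Fragment lengths:
  [0,7): 7 bp
  [7,17): 10 bp
  [17,29): 12 bp
  [29,34): 5 bp
  [34,50): 16 bp
  [50,62): 12 bp
  [62,71): 9 bp
  [71,79): 8 bp
  [79,88): 9 bp
  [88,115): 27 bp
  [115,124): 9 bp
  [124,137): 13 bp
  [137,140): 3 bp
  [140,153): 13 bp
  [153,162): 9 bp
  [162,180): 18 bp
  [180,191): 11 bp
  [191,197): 6 bp
  [197,198): 1 bp
  [198,212): 14 bp
  [212,224): 12 bp
  [224,237): 13 bp
  [237,241): 4 bp
  [241,254): 13 bp
  [254,263): 9 bp
  [263,276): 13 bp
  [276,285): 9 bp

[1,3,4,5,6,7,8,9,9,9,9,9,9,10,11,12,12,12,13,13,13,13,13,14,16,18,27]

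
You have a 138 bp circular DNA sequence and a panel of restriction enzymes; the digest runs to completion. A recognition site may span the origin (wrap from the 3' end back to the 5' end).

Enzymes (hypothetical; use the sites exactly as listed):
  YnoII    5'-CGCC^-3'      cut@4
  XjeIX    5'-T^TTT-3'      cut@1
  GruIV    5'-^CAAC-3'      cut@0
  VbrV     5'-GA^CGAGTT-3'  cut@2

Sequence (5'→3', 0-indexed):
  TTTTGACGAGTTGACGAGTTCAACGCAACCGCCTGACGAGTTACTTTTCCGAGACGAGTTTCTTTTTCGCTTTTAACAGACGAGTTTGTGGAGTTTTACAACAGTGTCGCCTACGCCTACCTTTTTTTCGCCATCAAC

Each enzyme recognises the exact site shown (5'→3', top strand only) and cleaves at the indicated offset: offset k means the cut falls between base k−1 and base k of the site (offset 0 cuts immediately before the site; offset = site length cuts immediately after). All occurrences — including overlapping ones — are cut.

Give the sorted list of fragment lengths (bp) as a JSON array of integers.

[1,1,1,1,2,3,4,5,5,5,5,6,6,7,7,8,8,9,9,9,9,13,14]

Per-enzyme occurrences:
  YnoII (CGCC, off=4): starts [29, 107, 113, 128] → cuts [33, 111, 117, 132]
  XjeIX (TTTT, off=1): starts [0, 44, 62, 63, 70, 93, 121, 122, 123, 124] → cuts [1, 45, 63, 64, 71, 94, 122, 123, 124, 125]
  GruIV (CAAC, off=0): starts [20, 25, 98, 134] → cuts [20, 25, 98, 134]
  VbrV (GACGAGTT, off=2): starts [4, 12, 34, 52, 78] → cuts [6, 14, 36, 54, 80]

Pooled cuts: [1, 6, 14, 20, 25, 33, 36, 45, 54, 63, 64, 71, 80, 94, 98, 111, 117, 122, 123, 124, 125, 132, 134]

Fragment lengths:
  1→6: 5 bp
  6→14: 8 bp
  14→20: 6 bp
  20→25: 5 bp
  25→33: 8 bp
  33→36: 3 bp
  36→45: 9 bp
  45→54: 9 bp
  54→63: 9 bp
  63→64: 1 bp
  64→71: 7 bp
  71→80: 9 bp
  80→94: 14 bp
  94→98: 4 bp
  98→111: 13 bp
  111→117: 6 bp
  117→122: 5 bp
  122→123: 1 bp
  123→124: 1 bp
  124→125: 1 bp
  125→132: 7 bp
  132→134: 2 bp
  134→1 (wrap): 138-134+1 = 5 bp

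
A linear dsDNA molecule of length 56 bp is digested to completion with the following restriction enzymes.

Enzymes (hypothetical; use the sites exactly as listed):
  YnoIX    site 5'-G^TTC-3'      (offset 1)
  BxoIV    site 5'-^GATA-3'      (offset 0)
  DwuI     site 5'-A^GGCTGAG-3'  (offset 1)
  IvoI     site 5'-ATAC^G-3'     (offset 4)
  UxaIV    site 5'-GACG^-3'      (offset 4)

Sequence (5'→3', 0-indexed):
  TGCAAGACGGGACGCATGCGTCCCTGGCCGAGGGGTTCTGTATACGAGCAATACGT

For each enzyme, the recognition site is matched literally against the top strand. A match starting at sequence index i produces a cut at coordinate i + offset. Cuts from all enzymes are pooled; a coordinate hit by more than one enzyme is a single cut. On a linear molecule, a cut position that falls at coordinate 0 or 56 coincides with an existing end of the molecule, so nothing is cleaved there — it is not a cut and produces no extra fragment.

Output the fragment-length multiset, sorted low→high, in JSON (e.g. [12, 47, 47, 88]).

[2,5,9,9,10,21]

Site scan:
  YnoIX (GTTC, off=1): starts [34] → cuts [35]
  BxoIV (GATA, off=0): no sites
  DwuI (AGGCTGAG, off=1): no sites
  IvoI (ATACG, off=4): starts [41, 50] → cuts [45, 54]
  UxaIV (GACG, off=4): starts [5, 10] → cuts [9, 14]

All cut coordinates (distinct, sorted): [9, 14, 35, 45, 54]

Fragment lengths:
  [0,9): 9 bp
  [9,14): 5 bp
  [14,35): 21 bp
  [35,45): 10 bp
  [45,54): 9 bp
  [54,56): 2 bp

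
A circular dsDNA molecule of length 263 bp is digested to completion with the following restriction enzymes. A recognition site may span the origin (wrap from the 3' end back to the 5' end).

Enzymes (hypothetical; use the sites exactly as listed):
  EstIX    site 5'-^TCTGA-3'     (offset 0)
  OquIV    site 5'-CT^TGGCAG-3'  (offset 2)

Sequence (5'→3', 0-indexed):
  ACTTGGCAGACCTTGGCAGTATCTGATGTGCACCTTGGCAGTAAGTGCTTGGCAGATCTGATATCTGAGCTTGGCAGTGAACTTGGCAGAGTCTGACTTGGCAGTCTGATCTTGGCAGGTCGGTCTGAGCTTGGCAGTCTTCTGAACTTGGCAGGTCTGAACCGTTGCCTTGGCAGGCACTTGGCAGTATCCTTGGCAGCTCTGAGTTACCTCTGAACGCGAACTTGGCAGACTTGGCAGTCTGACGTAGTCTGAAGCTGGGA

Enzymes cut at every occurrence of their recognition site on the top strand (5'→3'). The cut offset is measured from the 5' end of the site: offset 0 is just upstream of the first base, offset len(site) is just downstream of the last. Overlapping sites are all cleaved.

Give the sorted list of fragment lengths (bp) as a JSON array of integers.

Per-enzyme occurrences:
  EstIX (TCTGA, off=0): starts [21, 56, 63, 91, 104, 123, 140, 155, 200, 211, 240, 250] → cuts [21, 56, 63, 91, 104, 123, 140, 155, 200, 211, 240, 250]
  OquIV (CTTGGCAG, off=2): starts [1, 11, 33, 47, 69, 81, 96, 110, 129, 146, 168, 179, 191, 223, 232] → cuts [3, 13, 35, 49, 71, 83, 98, 112, 131, 148, 170, 181, 193, 225, 234]

All cut coordinates (distinct, sorted): [3, 13, 21, 35, 49, 56, 63, 71, 83, 91, 98, 104, 112, 123, 131, 140, 148, 155, 170, 181, 193, 200, 211, 225, 234, 240, 250]

Fragments:
  3→13: 10 bp
  13→21: 8 bp
  21→35: 14 bp
  35→49: 14 bp
  49→56: 7 bp
  56→63: 7 bp
  63→71: 8 bp
  71→83: 12 bp
  83→91: 8 bp
  91→98: 7 bp
  98→104: 6 bp
  104→112: 8 bp
  112→123: 11 bp
  123→131: 8 bp
  131→140: 9 bp
  140→148: 8 bp
  148→155: 7 bp
  155→170: 15 bp
  170→181: 11 bp
  181→193: 12 bp
  193→200: 7 bp
  200→211: 11 bp
  211→225: 14 bp
  225→234: 9 bp
  234→240: 6 bp
  240→250: 10 bp
  250→3 (wrap): 263-250+3 = 16 bp

[6,6,7,7,7,7,7,8,8,8,8,8,8,9,9,10,10,11,11,11,12,12,14,14,14,15,16]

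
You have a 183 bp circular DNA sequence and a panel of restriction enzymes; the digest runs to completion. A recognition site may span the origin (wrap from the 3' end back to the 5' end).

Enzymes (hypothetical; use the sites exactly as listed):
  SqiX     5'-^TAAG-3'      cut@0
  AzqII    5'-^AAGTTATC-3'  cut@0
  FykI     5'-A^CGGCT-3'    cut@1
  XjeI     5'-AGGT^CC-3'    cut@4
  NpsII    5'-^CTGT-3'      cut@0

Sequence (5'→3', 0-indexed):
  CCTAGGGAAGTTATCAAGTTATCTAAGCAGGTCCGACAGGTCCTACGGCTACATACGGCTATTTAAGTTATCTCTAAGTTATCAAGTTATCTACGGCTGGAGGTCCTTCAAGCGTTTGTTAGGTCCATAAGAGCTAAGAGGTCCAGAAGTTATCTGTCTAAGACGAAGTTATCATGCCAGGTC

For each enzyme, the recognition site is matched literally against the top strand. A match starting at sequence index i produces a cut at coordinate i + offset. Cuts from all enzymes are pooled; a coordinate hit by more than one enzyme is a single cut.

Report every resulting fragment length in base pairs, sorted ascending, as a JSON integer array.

[1,1,3,4,4,5,7,7,7,8,8,8,8,8,8,9,9,10,10,10,11,17,20]

Site scan:
  SqiX TAAG/0: at [23, 63, 74, 127, 134, 158] ⇒ [23, 63, 74, 127, 134, 158]
  AzqII AAGTTATC/0: at [7, 15, 64, 75, 83, 146, 165] ⇒ [7, 15, 64, 75, 83, 146, 165]
  FykI ACGGCT/1: at [44, 54, 92] ⇒ [45, 55, 93]
  XjeI AGGTCC/4: at [28, 37, 100, 120, 138, 178] ⇒ [32, 41, 104, 124, 142, 182]
  NpsII CTGT/0: at [153] ⇒ [153]

Pooled cuts: [7, 15, 23, 32, 41, 45, 55, 63, 64, 74, 75, 83, 93, 104, 124, 127, 134, 142, 146, 153, 158, 165, 182]

Fragment lengths:
  7→15: 8 bp
  15→23: 8 bp
  23→32: 9 bp
  32→41: 9 bp
  41→45: 4 bp
  45→55: 10 bp
  55→63: 8 bp
  63→64: 1 bp
  64→74: 10 bp
  74→75: 1 bp
  75→83: 8 bp
  83→93: 10 bp
  93→104: 11 bp
  104→124: 20 bp
  124→127: 3 bp
  127→134: 7 bp
  134→142: 8 bp
  142→146: 4 bp
  146→153: 7 bp
  153→158: 5 bp
  158→165: 7 bp
  165→182: 17 bp
  182→7 (wrap): 183-182+7 = 8 bp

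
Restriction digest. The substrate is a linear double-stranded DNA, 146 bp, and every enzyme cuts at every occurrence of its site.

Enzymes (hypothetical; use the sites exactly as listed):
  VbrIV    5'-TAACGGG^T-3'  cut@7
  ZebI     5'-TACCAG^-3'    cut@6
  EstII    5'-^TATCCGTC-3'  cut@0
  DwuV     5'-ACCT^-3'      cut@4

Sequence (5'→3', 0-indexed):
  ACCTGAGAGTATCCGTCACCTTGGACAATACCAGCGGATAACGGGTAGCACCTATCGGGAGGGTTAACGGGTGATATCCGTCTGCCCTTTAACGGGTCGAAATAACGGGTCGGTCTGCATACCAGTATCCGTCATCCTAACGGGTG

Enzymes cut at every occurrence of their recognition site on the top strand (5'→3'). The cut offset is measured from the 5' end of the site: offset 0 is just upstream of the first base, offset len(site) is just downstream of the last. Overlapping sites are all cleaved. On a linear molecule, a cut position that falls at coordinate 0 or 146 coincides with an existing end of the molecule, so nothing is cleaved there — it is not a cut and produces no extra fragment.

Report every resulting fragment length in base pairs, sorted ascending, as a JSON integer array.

Site scan:
  VbrIV TAACGGGT/7: at [38, 64, 89, 102, 137] ⇒ [45, 71, 96, 109, 144]
  ZebI TACCAG/6: at [28, 119] ⇒ [34, 125]
  EstII TATCCGTC/0: at [9, 74, 125] ⇒ [9, 74, 125]
  DwuV ACCT/4: at [0, 17, 49] ⇒ [4, 21, 53]

All cut coordinates (distinct, sorted): [4, 9, 21, 34, 45, 53, 71, 74, 96, 109, 125, 144]

Fragments:
  [0,4): 4 bp
  [4,9): 5 bp
  [9,21): 12 bp
  [21,34): 13 bp
  [34,45): 11 bp
  [45,53): 8 bp
  [53,71): 18 bp
  [71,74): 3 bp
  [74,96): 22 bp
  [96,109): 13 bp
  [109,125): 16 bp
  [125,144): 19 bp
  [144,146): 2 bp

[2,3,4,5,8,11,12,13,13,16,18,19,22]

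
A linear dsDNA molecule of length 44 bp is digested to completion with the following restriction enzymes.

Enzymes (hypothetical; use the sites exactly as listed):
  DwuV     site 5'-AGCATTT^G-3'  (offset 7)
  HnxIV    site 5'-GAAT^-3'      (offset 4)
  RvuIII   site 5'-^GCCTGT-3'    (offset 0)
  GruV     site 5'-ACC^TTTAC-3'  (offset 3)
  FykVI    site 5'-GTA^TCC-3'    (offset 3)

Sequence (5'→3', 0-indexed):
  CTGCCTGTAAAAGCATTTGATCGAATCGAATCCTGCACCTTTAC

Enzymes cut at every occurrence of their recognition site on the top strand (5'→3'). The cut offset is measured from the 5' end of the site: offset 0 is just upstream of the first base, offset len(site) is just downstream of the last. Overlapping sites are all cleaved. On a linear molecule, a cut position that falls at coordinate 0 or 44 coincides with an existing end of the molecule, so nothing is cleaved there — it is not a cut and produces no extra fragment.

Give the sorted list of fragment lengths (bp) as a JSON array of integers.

[2,5,5,8,8,16]

Scan for sites:
  DwuV (AGCATTTG, off=7): starts [11] → cuts [18]
  HnxIV (GAAT, off=4): starts [22, 27] → cuts [26, 31]
  RvuIII (GCCTGT, off=0): starts [2] → cuts [2]
  GruV (ACCTTTAC, off=3): starts [36] → cuts [39]
  FykVI (GTATCC, off=3): no sites

All cut coordinates (distinct, sorted): [2, 18, 26, 31, 39]

Fragment lengths:
  [0,2): 2 bp
  [2,18): 16 bp
  [18,26): 8 bp
  [26,31): 5 bp
  [31,39): 8 bp
  [39,44): 5 bp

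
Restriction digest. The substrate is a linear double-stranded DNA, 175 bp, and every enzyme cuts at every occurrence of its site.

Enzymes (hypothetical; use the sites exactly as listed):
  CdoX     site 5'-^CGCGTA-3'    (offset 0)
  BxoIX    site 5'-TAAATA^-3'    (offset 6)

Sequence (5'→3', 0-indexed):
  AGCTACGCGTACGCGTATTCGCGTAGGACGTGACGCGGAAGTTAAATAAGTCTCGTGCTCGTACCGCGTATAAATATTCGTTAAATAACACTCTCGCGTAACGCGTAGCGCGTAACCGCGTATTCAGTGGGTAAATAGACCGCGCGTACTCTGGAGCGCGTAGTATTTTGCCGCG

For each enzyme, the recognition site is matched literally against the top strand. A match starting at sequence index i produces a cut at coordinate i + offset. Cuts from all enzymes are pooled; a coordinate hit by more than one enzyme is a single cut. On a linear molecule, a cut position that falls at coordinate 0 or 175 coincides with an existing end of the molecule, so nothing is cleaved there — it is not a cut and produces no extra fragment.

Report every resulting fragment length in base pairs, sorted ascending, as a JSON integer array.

Scan for sites:
  CdoX (CGCGTA, off=0): starts [5, 11, 19, 64, 94, 101, 108, 116, 142, 156] → cuts [5, 11, 19, 64, 94, 101, 108, 116, 142, 156]
  BxoIX (TAAATA, off=6): starts [42, 70, 81, 131] → cuts [48, 76, 87, 137]

All cut coordinates (distinct, sorted): [5, 11, 19, 48, 64, 76, 87, 94, 101, 108, 116, 137, 142, 156]

Fragment lengths:
  [0,5): 5 bp
  [5,11): 6 bp
  [11,19): 8 bp
  [19,48): 29 bp
  [48,64): 16 bp
  [64,76): 12 bp
  [76,87): 11 bp
  [87,94): 7 bp
  [94,101): 7 bp
  [101,108): 7 bp
  [108,116): 8 bp
  [116,137): 21 bp
  [137,142): 5 bp
  [142,156): 14 bp
  [156,175): 19 bp

[5,5,6,7,7,7,8,8,11,12,14,16,19,21,29]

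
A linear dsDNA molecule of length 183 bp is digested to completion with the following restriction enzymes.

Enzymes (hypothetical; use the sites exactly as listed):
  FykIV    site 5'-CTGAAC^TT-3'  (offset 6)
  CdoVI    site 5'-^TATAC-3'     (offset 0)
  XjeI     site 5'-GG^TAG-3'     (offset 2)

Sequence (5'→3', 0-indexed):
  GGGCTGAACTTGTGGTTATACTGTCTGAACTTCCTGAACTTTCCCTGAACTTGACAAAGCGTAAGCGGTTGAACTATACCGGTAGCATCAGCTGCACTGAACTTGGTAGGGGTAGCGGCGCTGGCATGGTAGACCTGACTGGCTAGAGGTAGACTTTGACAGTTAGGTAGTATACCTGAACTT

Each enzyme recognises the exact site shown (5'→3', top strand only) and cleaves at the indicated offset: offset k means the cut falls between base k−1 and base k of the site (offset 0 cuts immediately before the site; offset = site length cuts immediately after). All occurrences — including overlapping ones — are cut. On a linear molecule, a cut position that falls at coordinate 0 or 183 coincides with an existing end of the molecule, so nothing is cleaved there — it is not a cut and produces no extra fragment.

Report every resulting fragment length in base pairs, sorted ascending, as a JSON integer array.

Site scan:
  FykIV (CTGAACTT, off=6): starts [3, 24, 33, 44, 96, 175] → cuts [9, 30, 39, 50, 102, 181]
  CdoVI (TATAC, off=0): starts [16, 74, 170] → cuts [16, 74, 170]
  XjeI (GGTAG, off=2): starts [80, 104, 110, 127, 147, 165] → cuts [82, 106, 112, 129, 149, 167]

Pooled cuts: [9, 16, 30, 39, 50, 74, 82, 102, 106, 112, 129, 149, 167, 170, 181]

Fragments:
  [0,9): 9 bp
  [9,16): 7 bp
  [16,30): 14 bp
  [30,39): 9 bp
  [39,50): 11 bp
  [50,74): 24 bp
  [74,82): 8 bp
  [82,102): 20 bp
  [102,106): 4 bp
  [106,112): 6 bp
  [112,129): 17 bp
  [129,149): 20 bp
  [149,167): 18 bp
  [167,170): 3 bp
  [170,181): 11 bp
  [181,183): 2 bp

[2,3,4,6,7,8,9,9,11,11,14,17,18,20,20,24]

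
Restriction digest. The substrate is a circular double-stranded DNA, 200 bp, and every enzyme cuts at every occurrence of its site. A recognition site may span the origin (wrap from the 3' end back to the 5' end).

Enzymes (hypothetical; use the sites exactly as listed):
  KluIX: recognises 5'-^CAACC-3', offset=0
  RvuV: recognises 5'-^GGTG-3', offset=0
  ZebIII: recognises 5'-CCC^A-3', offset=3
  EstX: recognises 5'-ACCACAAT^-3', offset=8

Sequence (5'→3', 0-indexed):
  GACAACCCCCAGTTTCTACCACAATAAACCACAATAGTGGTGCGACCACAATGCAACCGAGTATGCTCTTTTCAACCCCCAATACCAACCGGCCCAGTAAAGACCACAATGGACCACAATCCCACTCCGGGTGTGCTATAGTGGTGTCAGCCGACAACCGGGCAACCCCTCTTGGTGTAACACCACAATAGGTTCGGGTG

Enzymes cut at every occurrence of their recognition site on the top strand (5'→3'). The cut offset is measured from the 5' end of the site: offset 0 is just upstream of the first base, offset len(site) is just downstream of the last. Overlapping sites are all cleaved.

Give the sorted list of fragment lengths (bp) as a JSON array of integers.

[1,3,3,5,6,6,7,8,8,8,10,10,10,11,12,13,14,15,15,16,19]

Per-enzyme occurrences:
  KluIX CAACC/0: at [2, 53, 72, 85, 154, 162] ⇒ [2, 53, 72, 85, 154, 162]
  RvuV GGTG/0: at [38, 129, 142, 173, 196] ⇒ [38, 129, 142, 173, 196]
  ZebIII CCCA/3: at [7, 77, 92, 120] ⇒ [10, 80, 95, 123]
  EstX ACCACAAT/8: at [17, 27, 44, 102, 112, 181] ⇒ [25, 35, 52, 110, 120, 189]

All cut coordinates (distinct, sorted): [2, 10, 25, 35, 38, 52, 53, 72, 80, 85, 95, 110, 120, 123, 129, 142, 154, 162, 173, 189, 196]

Fragments:
  2→10: 8 bp
  10→25: 15 bp
  25→35: 10 bp
  35→38: 3 bp
  38→52: 14 bp
  52→53: 1 bp
  53→72: 19 bp
  72→80: 8 bp
  80→85: 5 bp
  85→95: 10 bp
  95→110: 15 bp
  110→120: 10 bp
  120→123: 3 bp
  123→129: 6 bp
  129→142: 13 bp
  142→154: 12 bp
  154→162: 8 bp
  162→173: 11 bp
  173→189: 16 bp
  189→196: 7 bp
  196→2 (wrap): 200-196+2 = 6 bp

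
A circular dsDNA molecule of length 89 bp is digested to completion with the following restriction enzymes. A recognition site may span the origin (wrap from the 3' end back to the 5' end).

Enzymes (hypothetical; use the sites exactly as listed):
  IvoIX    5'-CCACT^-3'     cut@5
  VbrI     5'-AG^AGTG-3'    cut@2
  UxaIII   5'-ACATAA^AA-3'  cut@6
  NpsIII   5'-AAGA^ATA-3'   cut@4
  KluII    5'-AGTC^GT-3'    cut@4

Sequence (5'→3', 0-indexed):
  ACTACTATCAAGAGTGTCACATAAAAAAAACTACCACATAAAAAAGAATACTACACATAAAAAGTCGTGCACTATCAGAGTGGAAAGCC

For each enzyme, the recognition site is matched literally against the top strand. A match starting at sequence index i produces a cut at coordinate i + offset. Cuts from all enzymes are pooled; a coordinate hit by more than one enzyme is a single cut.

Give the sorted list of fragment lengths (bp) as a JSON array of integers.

Site scan:
  IvoIX (CCACT, off=5): starts [87] → cuts [3]
  VbrI (AGAGTG, off=2): starts [10, 76] → cuts [12, 78]
  UxaIII (ACATAAAA, off=6): starts [18, 35, 54] → cuts [24, 41, 60]
  NpsIII (AAGAATA, off=4): starts [43] → cuts [47]
  KluII (AGTCGT, off=4): starts [62] → cuts [66]

Pooled cuts: [3, 12, 24, 41, 47, 60, 66, 78]

Fragments:
  3→12: 9 bp
  12→24: 12 bp
  24→41: 17 bp
  41→47: 6 bp
  47→60: 13 bp
  60→66: 6 bp
  66→78: 12 bp
  78→3 (wrap): 89-78+3 = 14 bp

[6,6,9,12,12,13,14,17]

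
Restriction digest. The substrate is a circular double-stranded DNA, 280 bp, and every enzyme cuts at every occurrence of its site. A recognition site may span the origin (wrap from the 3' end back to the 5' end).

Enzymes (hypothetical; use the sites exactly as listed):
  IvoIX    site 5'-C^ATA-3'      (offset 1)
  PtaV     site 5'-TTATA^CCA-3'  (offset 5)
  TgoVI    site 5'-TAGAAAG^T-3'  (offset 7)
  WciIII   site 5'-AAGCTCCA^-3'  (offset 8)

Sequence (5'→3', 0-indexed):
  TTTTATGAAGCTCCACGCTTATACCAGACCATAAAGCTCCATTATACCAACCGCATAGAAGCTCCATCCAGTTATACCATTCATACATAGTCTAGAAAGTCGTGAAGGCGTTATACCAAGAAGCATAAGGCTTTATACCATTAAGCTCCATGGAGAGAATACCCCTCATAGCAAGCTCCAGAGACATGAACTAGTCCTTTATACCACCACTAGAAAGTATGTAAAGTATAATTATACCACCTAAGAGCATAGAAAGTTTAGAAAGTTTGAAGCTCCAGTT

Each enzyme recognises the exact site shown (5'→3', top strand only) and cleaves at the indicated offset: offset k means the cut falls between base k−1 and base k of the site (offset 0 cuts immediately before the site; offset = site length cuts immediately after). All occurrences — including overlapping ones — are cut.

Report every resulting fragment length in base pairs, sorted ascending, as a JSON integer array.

[4,5,6,7,8,8,8,9,9,10,11,12,12,12,13,13,13,13,14,16,17,18,19,23]

Site scan:
  IvoIX CATA/1: at [29, 53, 81, 85, 123, 166, 247] ⇒ [30, 54, 82, 86, 124, 167, 248]
  PtaV TTATACCA/5: at [18, 41, 71, 110, 132, 198, 231] ⇒ [23, 46, 76, 115, 137, 203, 236]
  TgoVI TAGAAAGT/7: at [92, 210, 249, 258] ⇒ [99, 217, 256, 265]
  WciIII AAGCTCCA/8: at [7, 33, 58, 142, 172, 269] ⇒ [15, 41, 66, 150, 180, 277]

Pooled cuts: [15, 23, 30, 41, 46, 54, 66, 76, 82, 86, 99, 115, 124, 137, 150, 167, 180, 203, 217, 236, 248, 256, 265, 277]

Fragment lengths:
  15→23: 8 bp
  23→30: 7 bp
  30→41: 11 bp
  41→46: 5 bp
  46→54: 8 bp
  54→66: 12 bp
  66→76: 10 bp
  76→82: 6 bp
  82→86: 4 bp
  86→99: 13 bp
  99→115: 16 bp
  115→124: 9 bp
  124→137: 13 bp
  137→150: 13 bp
  150→167: 17 bp
  167→180: 13 bp
  180→203: 23 bp
  203→217: 14 bp
  217→236: 19 bp
  236→248: 12 bp
  248→256: 8 bp
  256→265: 9 bp
  265→277: 12 bp
  277→15 (wrap): 280-277+15 = 18 bp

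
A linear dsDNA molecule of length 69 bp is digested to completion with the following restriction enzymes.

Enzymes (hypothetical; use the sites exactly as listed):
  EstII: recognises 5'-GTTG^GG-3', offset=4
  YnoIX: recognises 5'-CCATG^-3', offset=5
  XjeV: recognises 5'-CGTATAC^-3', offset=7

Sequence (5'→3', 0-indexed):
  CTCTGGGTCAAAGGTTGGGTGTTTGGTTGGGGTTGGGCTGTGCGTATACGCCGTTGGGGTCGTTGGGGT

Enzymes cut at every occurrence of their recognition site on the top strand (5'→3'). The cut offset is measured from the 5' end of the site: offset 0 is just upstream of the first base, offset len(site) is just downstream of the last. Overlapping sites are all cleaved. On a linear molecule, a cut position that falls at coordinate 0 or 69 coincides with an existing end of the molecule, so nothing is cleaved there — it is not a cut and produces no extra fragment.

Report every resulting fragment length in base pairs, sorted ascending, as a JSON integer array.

[4,6,7,9,12,14,17]

Scan for sites:
  EstII GTTGGG/4: at [13, 25, 31, 52, 61] ⇒ [17, 29, 35, 56, 65]
  YnoIX (CCATG, off=5): no sites
  XjeV CGTATAC/7: at [42] ⇒ [49]

All cut coordinates (distinct, sorted): [17, 29, 35, 49, 56, 65]

Fragments:
  [0,17): 17 bp
  [17,29): 12 bp
  [29,35): 6 bp
  [35,49): 14 bp
  [49,56): 7 bp
  [56,65): 9 bp
  [65,69): 4 bp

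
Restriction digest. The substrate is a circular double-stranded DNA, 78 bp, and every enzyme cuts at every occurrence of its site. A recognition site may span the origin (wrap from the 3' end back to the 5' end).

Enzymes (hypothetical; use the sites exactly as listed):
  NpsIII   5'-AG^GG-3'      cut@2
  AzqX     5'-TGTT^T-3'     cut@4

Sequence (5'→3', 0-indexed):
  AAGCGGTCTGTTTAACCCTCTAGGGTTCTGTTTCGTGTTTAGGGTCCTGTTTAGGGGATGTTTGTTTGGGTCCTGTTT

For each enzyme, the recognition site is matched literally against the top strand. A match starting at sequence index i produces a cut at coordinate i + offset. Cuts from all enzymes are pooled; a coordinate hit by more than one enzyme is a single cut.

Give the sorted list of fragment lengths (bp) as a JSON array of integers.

[3,3,4,7,8,9,9,11,11,13]

Scan for sites:
  NpsIII AGGG/2: at [21, 40, 52] ⇒ [23, 42, 54]
  AzqX TGTTT/4: at [8, 28, 35, 47, 58, 62, 73] ⇒ [12, 32, 39, 51, 62, 66, 77]

All cut coordinates (distinct, sorted): [12, 23, 32, 39, 42, 51, 54, 62, 66, 77]

Fragment lengths:
  12→23: 11 bp
  23→32: 9 bp
  32→39: 7 bp
  39→42: 3 bp
  42→51: 9 bp
  51→54: 3 bp
  54→62: 8 bp
  62→66: 4 bp
  66→77: 11 bp
  77→12 (wrap): 78-77+12 = 13 bp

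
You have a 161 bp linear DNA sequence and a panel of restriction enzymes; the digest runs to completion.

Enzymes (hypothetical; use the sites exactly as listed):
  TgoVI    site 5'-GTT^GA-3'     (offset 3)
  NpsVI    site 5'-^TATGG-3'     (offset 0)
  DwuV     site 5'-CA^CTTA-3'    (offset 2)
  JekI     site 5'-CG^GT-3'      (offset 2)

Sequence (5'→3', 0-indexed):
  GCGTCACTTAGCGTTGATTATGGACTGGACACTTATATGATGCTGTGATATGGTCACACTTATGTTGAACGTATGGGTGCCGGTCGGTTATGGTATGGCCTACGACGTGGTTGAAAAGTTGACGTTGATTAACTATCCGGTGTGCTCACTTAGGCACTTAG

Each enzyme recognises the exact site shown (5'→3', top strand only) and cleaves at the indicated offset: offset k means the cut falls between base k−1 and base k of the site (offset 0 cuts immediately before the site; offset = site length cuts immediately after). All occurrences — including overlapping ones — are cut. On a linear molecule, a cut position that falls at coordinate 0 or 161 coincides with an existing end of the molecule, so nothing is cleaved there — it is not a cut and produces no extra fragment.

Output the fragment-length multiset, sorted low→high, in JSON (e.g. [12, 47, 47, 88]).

[2,3,4,5,5,5,6,6,8,8,8,9,9,10,11,13,13,17,19]

Scan for sites:
  TgoVI (GTTGA, off=3): starts [12, 63, 109, 117, 123] → cuts [15, 66, 112, 120, 126]
  NpsVI (TATGG, off=0): starts [18, 48, 71, 88, 93] → cuts [18, 48, 71, 88, 93]
  DwuV (CACTTA, off=2): starts [4, 29, 56, 146, 154] → cuts [6, 31, 58, 148, 156]
  JekI (CGGT, off=2): starts [80, 84, 137] → cuts [82, 86, 139]

All cut coordinates (distinct, sorted): [6, 15, 18, 31, 48, 58, 66, 71, 82, 86, 88, 93, 112, 120, 126, 139, 148, 156]

Fragment lengths:
  [0,6): 6 bp
  [6,15): 9 bp
  [15,18): 3 bp
  [18,31): 13 bp
  [31,48): 17 bp
  [48,58): 10 bp
  [58,66): 8 bp
  [66,71): 5 bp
  [71,82): 11 bp
  [82,86): 4 bp
  [86,88): 2 bp
  [88,93): 5 bp
  [93,112): 19 bp
  [112,120): 8 bp
  [120,126): 6 bp
  [126,139): 13 bp
  [139,148): 9 bp
  [148,156): 8 bp
  [156,161): 5 bp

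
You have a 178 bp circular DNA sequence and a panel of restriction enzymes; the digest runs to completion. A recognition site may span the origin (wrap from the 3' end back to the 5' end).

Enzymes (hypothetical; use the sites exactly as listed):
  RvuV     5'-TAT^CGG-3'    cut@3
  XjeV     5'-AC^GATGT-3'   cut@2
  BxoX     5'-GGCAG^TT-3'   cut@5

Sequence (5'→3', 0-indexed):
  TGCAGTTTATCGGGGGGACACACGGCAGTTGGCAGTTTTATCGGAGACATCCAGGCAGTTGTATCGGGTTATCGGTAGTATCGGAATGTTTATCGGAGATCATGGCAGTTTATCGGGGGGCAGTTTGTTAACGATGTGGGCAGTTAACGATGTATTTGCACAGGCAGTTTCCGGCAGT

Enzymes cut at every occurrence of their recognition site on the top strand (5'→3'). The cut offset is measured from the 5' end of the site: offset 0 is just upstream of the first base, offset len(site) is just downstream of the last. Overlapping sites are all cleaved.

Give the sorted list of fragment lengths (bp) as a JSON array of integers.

[5,5,6,6,7,8,9,9,10,10,11,11,12,15,17,18,19]

Scan for sites:
  RvuV TATCGG/3: at [7, 38, 61, 69, 78, 90, 110] ⇒ [10, 41, 64, 72, 81, 93, 113]
  XjeV ACGATGT/2: at [130, 146] ⇒ [132, 148]
  BxoX GGCAGTT/5: at [23, 30, 53, 103, 118, 138, 162, 172] ⇒ [28, 35, 58, 108, 123, 143, 167, 177]

All cut coordinates (distinct, sorted): [10, 28, 35, 41, 58, 64, 72, 81, 93, 108, 113, 123, 132, 143, 148, 167, 177]

Fragments:
  10→28: 18 bp
  28→35: 7 bp
  35→41: 6 bp
  41→58: 17 bp
  58→64: 6 bp
  64→72: 8 bp
  72→81: 9 bp
  81→93: 12 bp
  93→108: 15 bp
  108→113: 5 bp
  113→123: 10 bp
  123→132: 9 bp
  132→143: 11 bp
  143→148: 5 bp
  148→167: 19 bp
  167→177: 10 bp
  177→10 (wrap): 178-177+10 = 11 bp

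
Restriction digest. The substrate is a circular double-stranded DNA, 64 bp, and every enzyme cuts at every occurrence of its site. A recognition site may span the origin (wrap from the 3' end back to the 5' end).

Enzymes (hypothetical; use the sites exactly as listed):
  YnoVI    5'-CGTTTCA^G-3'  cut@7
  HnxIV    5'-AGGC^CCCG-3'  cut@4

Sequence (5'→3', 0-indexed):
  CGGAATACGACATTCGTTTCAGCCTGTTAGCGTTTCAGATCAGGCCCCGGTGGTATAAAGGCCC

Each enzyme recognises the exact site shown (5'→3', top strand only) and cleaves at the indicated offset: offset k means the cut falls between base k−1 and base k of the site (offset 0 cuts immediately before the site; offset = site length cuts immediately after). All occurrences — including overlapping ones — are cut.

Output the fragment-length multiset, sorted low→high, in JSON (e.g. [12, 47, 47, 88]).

[8,16,17,23]

Site scan:
  YnoVI CGTTTCAG/7: at [14, 30] ⇒ [21, 37]
  HnxIV AGGCCCCG/4: at [41, 58] ⇒ [45, 62]

Pooled cuts: [21, 37, 45, 62]

Fragments:
  21→37: 16 bp
  37→45: 8 bp
  45→62: 17 bp
  62→21 (wrap): 64-62+21 = 23 bp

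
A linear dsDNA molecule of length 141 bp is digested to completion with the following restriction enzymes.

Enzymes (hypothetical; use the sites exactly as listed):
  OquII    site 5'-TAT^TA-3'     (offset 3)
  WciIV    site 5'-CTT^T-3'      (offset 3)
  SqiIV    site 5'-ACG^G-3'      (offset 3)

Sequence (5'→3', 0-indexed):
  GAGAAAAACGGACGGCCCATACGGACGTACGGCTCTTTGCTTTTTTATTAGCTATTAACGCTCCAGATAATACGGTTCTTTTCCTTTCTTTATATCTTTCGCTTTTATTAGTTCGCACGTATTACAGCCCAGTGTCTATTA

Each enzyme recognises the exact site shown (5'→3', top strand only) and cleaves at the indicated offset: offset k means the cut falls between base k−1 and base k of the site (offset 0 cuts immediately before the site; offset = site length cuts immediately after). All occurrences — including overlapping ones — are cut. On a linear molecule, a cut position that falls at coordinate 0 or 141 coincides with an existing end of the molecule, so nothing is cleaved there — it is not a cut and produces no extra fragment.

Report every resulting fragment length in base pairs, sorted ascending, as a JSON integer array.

Per-enzyme occurrences:
  OquII TATTA/3: at [45, 52, 105, 119, 136] ⇒ [48, 55, 108, 122, 139]
  WciIV CTTT/3: at [34, 39, 77, 83, 87, 95, 101] ⇒ [37, 42, 80, 86, 90, 98, 104]
  SqiIV ACGG/3: at [7, 11, 20, 28, 71] ⇒ [10, 14, 23, 31, 74]

All cut coordinates (distinct, sorted): [10, 14, 23, 31, 37, 42, 48, 55, 74, 80, 86, 90, 98, 104, 108, 122, 139]

Fragments:
  [0,10): 10 bp
  [10,14): 4 bp
  [14,23): 9 bp
  [23,31): 8 bp
  [31,37): 6 bp
  [37,42): 5 bp
  [42,48): 6 bp
  [48,55): 7 bp
  [55,74): 19 bp
  [74,80): 6 bp
  [80,86): 6 bp
  [86,90): 4 bp
  [90,98): 8 bp
  [98,104): 6 bp
  [104,108): 4 bp
  [108,122): 14 bp
  [122,139): 17 bp
  [139,141): 2 bp

[2,4,4,4,5,6,6,6,6,6,7,8,8,9,10,14,17,19]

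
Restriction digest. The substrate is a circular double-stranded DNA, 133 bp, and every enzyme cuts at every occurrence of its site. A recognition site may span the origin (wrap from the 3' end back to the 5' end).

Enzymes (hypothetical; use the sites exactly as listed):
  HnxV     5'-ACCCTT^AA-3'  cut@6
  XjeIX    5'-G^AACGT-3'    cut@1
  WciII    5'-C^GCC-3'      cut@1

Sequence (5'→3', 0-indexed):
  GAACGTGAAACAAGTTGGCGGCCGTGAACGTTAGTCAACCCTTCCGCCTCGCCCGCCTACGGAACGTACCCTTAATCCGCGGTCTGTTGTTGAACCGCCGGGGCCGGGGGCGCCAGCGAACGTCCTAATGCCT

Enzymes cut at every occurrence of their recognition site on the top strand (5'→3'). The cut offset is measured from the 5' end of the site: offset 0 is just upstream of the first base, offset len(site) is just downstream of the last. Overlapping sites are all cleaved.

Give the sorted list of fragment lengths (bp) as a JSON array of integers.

[4,5,7,8,11,15,16,19,23,25]

Scan for sites:
  HnxV ACCCTTAA/6: at [67] ⇒ [73]
  XjeIX GAACGT/1: at [0, 25, 61, 117] ⇒ [1, 26, 62, 118]
  WciII CGCC/1: at [44, 49, 53, 95, 110] ⇒ [45, 50, 54, 96, 111]

Pooled cuts: [1, 26, 45, 50, 54, 62, 73, 96, 111, 118]

Fragment lengths:
  1→26: 25 bp
  26→45: 19 bp
  45→50: 5 bp
  50→54: 4 bp
  54→62: 8 bp
  62→73: 11 bp
  73→96: 23 bp
  96→111: 15 bp
  111→118: 7 bp
  118→1 (wrap): 133-118+1 = 16 bp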